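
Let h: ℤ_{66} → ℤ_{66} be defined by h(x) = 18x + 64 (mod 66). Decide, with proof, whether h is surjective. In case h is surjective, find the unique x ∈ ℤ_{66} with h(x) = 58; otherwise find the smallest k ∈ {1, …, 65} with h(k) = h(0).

11

Since gcd(18, 66) = 6, we have 18x ≡ 0 (mod 6) for all x, so h(x) ≡ 4 (mod 6).
But 0 ≢ 4 (mod 6), so 0 ∈ ℤ_{66} has no preimage. Thus h is not surjective.
Since h is not surjective, we find the least positive k with h(k) = h(0): this means 18k ≡ 0 (mod 66), i.e. 66 ∣ 18k. Since gcd(18, 66) = 6, dividing through by 6 this holds exactly when 11 ∣ 3k, and as gcd(3, 11) = 1, exactly when 11 ∣ k.
The smallest positive such k is 11.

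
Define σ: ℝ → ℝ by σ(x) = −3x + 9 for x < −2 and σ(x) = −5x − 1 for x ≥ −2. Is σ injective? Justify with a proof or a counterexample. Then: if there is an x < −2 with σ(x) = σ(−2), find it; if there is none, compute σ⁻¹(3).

-4/5

Both pieces are strictly decreasing (slopes −3 and −5), so each is injective on its own interval.
The left piece maps (−∞, −2) onto (15, ∞); the right piece maps [−2, ∞) onto (−∞, 9].
These images are disjoint, so no value is attained by both pieces. Thus σ is injective.
Because the two images are disjoint, no x < −2 has σ(x) = σ(−2), so we compute σ⁻¹(3): 3 lies in (−∞, 9], so solve −5x − 1 = 3: x = (3 + 1)/(−5) = −4/5.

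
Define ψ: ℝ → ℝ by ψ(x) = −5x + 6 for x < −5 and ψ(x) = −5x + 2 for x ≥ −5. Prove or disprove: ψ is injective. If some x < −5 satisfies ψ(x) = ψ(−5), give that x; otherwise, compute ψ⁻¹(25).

Both pieces are strictly decreasing (slopes −5 and −5), so each is injective on its own interval.
The left piece maps (−∞, −5) onto (31, ∞); the right piece maps [−5, ∞) onto (−∞, 27].
These images are disjoint, so no value is attained by both pieces. Therefore ψ is injective.
Because the two images are disjoint, no x < −5 has ψ(x) = ψ(−5), so we compute ψ⁻¹(25): 25 lies in (−∞, 27], so solve −5x + 2 = 25: x = (25 − 2)/(−5) = −23/5.

-23/5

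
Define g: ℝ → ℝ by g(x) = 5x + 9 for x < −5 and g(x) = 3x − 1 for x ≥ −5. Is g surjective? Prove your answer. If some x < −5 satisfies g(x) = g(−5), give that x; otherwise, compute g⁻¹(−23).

Both pieces are strictly increasing (slopes 5 and 3), so each is injective on its own interval.
The left piece maps (−∞, −5) onto (−∞, −16); the right piece maps [−5, ∞) onto [−16, ∞).
These images together cover ℝ, so g is surjective.
Because the two images are disjoint, no x < −5 has g(x) = g(−5), so we compute g⁻¹(−23): −23 lies in (−∞, −16), so solve 5x + 9 = −23: x = (−23 − 9)/5 = −32/5.

-32/5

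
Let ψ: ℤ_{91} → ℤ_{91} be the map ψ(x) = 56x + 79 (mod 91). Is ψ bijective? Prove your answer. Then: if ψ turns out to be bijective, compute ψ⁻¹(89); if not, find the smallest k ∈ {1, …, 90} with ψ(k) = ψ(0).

13

By definition, ψ is injective if ψ(s) = ψ(t) implies s = t.
We have gcd(56, 91) = 7 > 1. Taking s = 0 and t = 13: ψ(0) = 79 and ψ(13) = 56·13 + 79 = 807 ≡ 79 (mod 91).
So ψ(0) = ψ(13) while 0 ≠ 13, thus ψ is not injective, hence not bijective.
Since ψ is not bijective, we find the least positive k with ψ(k) = ψ(0): this means 56k ≡ 0 (mod 91), i.e. 91 ∣ 56k. Since gcd(56, 91) = 7, dividing through by 7 this holds exactly when 13 ∣ 8k, and as gcd(8, 13) = 1, exactly when 13 ∣ k.
The smallest positive such k is 13.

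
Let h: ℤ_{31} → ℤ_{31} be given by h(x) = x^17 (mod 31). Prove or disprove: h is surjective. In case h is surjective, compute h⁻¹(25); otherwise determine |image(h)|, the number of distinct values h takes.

5

Since 31 is prime, the nonzero elements of ℤ_{31} form a cyclic group of order 30.
As gcd(17, 30) = 1, raising to the 17th power is a bijection on this group: if s^17 ≡ t^17 then (st^{−1})^17 = 1, and the only element of order dividing gcd(17, 30) = 1 is 1, so s = t.
With h(0) = 0 this makes h injective on all of ℤ_{31}, hence bijective (finite equal-size domain and codomain). In particular h is surjective.
Since h is surjective, we find the preimage of 25. The inverse of x ↦ x^17 on (ℤ_{31})^× is x ↦ x^23, because 17·23 = 391 = 13·30 + 1 ≡ 1 (mod 30) and x^{30} = 1 for x ≠ 0 (Fermat). So h⁻¹(25) = 25^23 mod 31.
Repeated squaring mod 31: 25^1 ≡ 25, 25^2 ≡ 25² = 625 ≡ 5, 25^4 ≡ 5² = 25, 25^8 ≡ 25² = 625 ≡ 5, 25^16 ≡ 5² = 25. Since 23 = 16 + 4 + 2 + 1, 25^23 ≡ 25·25·5·25: 25·25 = 625 ≡ 5, then 5·5 = 25, then 25·25 = 625 ≡ 5. So 25^23 ≡ 5 (mod 31).
Hence h⁻¹(25) = 5.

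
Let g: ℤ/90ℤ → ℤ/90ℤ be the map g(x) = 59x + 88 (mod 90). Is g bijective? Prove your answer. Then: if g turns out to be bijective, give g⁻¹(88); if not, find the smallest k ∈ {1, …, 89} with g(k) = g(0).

Recall: injectivity means: for all u, v in the domain, g(u) = g(v) implies u = v.
Suppose g(u) = g(v) in ℤ/90ℤ. Then 59u + 88 ≡ 59v + 88 (mod 90), hence 59(u − v) ≡ 0 (mod 90).
Since gcd(59, 90) = 1, 59 is invertible modulo 90, so u − v ≡ 0 (mod 90), i.e. u = v.
We now compute 59⁻¹ mod 90 explicitly. Euclid's algorithm: 90 = 1·59 + 31, 59 = 1·31 + 28, 31 = 1·28 + 3, 28 = 9·3 + 1; back-substituting gives 1 = 29·59 − 19·90, so 59⁻¹ ≡ 29 (mod 90).
Then y ↦ 29(y − 88) is a two-sided inverse to g, so every y ∈ ℤ/90ℤ has a preimage.
Thus g is bijective.
Since g is bijective, we find g⁻¹(88): we need 59x ≡ 88 − 88 ≡ 0 (mod 90). Using 59⁻¹ = 29: x ≡ 29·0 = 0, so x = 0.
Check: g(0) = 59·0 + 88 = 88 ≡ 88 (mod 90).

0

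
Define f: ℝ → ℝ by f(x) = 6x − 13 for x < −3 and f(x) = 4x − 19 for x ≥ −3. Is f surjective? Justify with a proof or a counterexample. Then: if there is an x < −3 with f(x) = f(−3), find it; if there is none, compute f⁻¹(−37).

-4

Both pieces are strictly increasing (slopes 6 and 4), so each is injective on its own interval.
The left piece maps (−∞, −3) onto (−∞, −31); the right piece maps [−3, ∞) onto [−31, ∞).
These images together cover ℝ, so f is surjective.
Because the two images are disjoint, no x < −3 has f(x) = f(−3), so we compute f⁻¹(−37): −37 lies in (−∞, −31), so solve 6x − 13 = −37: x = (−37 + 13)/6 = −4.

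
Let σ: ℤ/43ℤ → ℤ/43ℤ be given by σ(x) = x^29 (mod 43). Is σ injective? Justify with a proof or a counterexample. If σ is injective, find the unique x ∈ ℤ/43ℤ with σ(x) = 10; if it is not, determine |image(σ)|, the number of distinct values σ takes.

17

Since 43 is prime, the nonzero elements of ℤ/43ℤ form a cyclic group of order 42.
As gcd(29, 42) = 1, raising to the 29th power is a bijection on this group: if a^29 ≡ b^29 then (ab^{−1})^29 = 1, and the only element of order dividing gcd(29, 42) = 1 is 1, so a = b.
With σ(0) = 0 this makes σ injective on all of ℤ/43ℤ, hence bijective (finite equal-size domain and codomain). In particular σ is injective.
Since σ is injective, we find the preimage of 10. The inverse of x ↦ x^29 on (ℤ/43ℤ)^× is x ↦ x^29, because 29·29 = 841 = 20·42 + 1 ≡ 1 (mod 42) and x^{42} = 1 for x ≠ 0 (Fermat). So σ⁻¹(10) = 10^29 mod 43.
Repeated squaring mod 43: 10^1 ≡ 10, 10^2 ≡ 10² = 100 ≡ 14, 10^4 ≡ 14² = 196 ≡ 24, 10^8 ≡ 24² = 576 ≡ 17, 10^16 ≡ 17² = 289 ≡ 31. Since 29 = 16 + 8 + 4 + 1, 10^29 ≡ 31·17·24·10: 31·17 = 527 ≡ 11, then 11·24 = 264 ≡ 6, then 6·10 = 60 ≡ 17. So 10^29 ≡ 17 (mod 43).
Hence σ⁻¹(10) = 17.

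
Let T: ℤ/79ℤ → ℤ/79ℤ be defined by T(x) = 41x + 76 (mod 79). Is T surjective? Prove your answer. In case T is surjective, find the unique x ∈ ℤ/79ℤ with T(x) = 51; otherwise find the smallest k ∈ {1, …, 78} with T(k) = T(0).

Since gcd(41, 79) = 1, 41 is invertible modulo 79. Euclid's algorithm: 79 = 1·41 + 38, 41 = 1·38 + 3, 38 = 12·3 + 2, 3 = 1·2 + 1; back-substituting gives 1 = 27·41 − 14·79, so 41⁻¹ ≡ 27 (mod 79).
For any y ∈ ℤ/79ℤ, x = 27(y − 76) mod 79 satisfies T(x) = 41·27(y − 76) + 76 ≡ y (since 41·27 ≡ 1 mod 79). So every y has a preimage.
Thus T is surjective.
Since T is surjective, we find T⁻¹(51): we need 41x ≡ 51 − 76 ≡ 54 (mod 79). Using 41⁻¹ = 27: x ≡ 27·54 = 1458 = 18·79 + 36, so x = 36.
Check: T(36) = 41·36 + 76 = 1552 = 19·79 + 51 ≡ 51 (mod 79).

36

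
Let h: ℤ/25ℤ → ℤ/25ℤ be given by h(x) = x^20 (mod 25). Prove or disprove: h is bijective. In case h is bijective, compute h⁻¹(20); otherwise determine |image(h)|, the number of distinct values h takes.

h(1) = 1^20 = 1.
h(2): Repeated squaring mod 25: 2^1 ≡ 2, 2^2 ≡ 2² = 4, 2^4 ≡ 4² = 16, 2^8 ≡ 16² = 256 ≡ 6, 2^16 ≡ 6² = 36 ≡ 11. Since 20 = 16 + 4, 2^20 ≡ 11·16: 11·16 = 176 ≡ 1. So 2^20 ≡ 1 (mod 25).
So h(1) = h(2) = 1 while 1 ≠ 2, therefore h is not injective, hence not bijective.
Since h is not bijective, we determine |image(h)|. Computing x^20 mod 25 for each x (by repeated squaring, reducing mod 25 at every step), the values h(0), h(1), …, h(24) are: 0, 1, 1, 1, 1, 0, 1, 1, 1, 1, 0, 1, 1, 1, 1, 0, 1, 1, 1, 1, 0, 1, 1, 1, 1.
The distinct values are {0, 1}; there are 2 of them.

2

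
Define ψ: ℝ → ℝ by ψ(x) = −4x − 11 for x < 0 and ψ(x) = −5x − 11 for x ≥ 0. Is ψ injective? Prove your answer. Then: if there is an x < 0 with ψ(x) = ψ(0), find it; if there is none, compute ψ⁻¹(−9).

-1/2

Both pieces are strictly decreasing (slopes −4 and −5), so each is injective on its own interval.
The left piece maps (−∞, 0) onto (−11, ∞); the right piece maps [0, ∞) onto (−∞, −11].
These images are disjoint, so no value is attained by both pieces. Therefore ψ is injective.
Because the two images are disjoint, no x < 0 has ψ(x) = ψ(0), so we compute ψ⁻¹(−9): −9 lies in (−11, ∞), so solve −4x − 11 = −9: x = (−9 + 11)/(−4) = −1/2.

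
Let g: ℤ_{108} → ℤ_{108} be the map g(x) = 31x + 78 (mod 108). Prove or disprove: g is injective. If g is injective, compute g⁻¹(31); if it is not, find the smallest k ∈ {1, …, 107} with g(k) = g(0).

Suppose g(u) = g(v) in ℤ_{108}. Then 31u + 78 ≡ 31v + 78 (mod 108), hence 31(u − v) ≡ 0 (mod 108).
Since gcd(31, 108) = 1, 31 is invertible modulo 108, so u − v ≡ 0 (mod 108), i.e. u = v.
So g is injective.
We now compute 31⁻¹ mod 108 explicitly. Euclid's algorithm: 108 = 3·31 + 15, 31 = 2·15 + 1; back-substituting gives 1 = 7·31 − 2·108, so 31⁻¹ ≡ 7 (mod 108).
Since g is injective, we compute g⁻¹(31): solve 31x + 78 ≡ 31 (mod 108), i.e. 31x ≡ 61 (mod 108).
Multiplying by 31⁻¹ = 7 gives x ≡ 7·61 = 427 = 3·108 + 103 ≡ 103 (mod 108).
Check: g(103) = 31·103 + 78 = 3271 = 30·108 + 31 ≡ 31 (mod 108).

103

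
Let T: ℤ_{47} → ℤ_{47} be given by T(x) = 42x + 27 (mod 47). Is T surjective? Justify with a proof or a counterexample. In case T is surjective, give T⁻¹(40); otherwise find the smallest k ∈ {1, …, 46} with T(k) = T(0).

By definition, T is surjective if every y in the codomain equals T(x) for some x in the domain.
Since gcd(42, 47) = 1, 42 is invertible modulo 47. Euclid's algorithm: 47 = 1·42 + 5, 42 = 8·5 + 2, 5 = 2·2 + 1; back-substituting gives 1 = 28·42 − 25·47, so 42⁻¹ ≡ 28 (mod 47).
Then y ↦ 28(y − 27) is a two-sided inverse to T, so every y ∈ ℤ_{47} has a preimage.
Thus T is surjective.
Since T is surjective, we compute T⁻¹(40): solve 42x + 27 ≡ 40 (mod 47), i.e. 42x ≡ 13 (mod 47).
Multiplying by 42⁻¹ = 28 gives x ≡ 28·13 = 364 = 7·47 + 35 ≡ 35 (mod 47).
Check: T(35) = 42·35 + 27 = 1497 = 31·47 + 40 ≡ 40 (mod 47).

35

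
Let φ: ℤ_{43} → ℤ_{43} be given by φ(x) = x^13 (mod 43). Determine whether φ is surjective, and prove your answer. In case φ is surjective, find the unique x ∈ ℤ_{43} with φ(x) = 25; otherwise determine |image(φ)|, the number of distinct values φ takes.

Since 43 is prime, the nonzero elements of ℤ_{43} form a cyclic group of order 42.
As gcd(13, 42) = 1, raising to the 13th power is a bijection on this group: if x_1^13 ≡ x_2^13 then (x_1x_2^{−1})^13 = 1, and the only element of order dividing gcd(13, 42) = 1 is 1, so x_1 = x_2.
With φ(0) = 0 this makes φ injective on all of ℤ_{43}, hence bijective (finite equal-size domain and codomain). In particular φ is surjective.
Since φ is surjective, we find the preimage of 25. The inverse of x ↦ x^13 on (ℤ_{43})^× is x ↦ x^13, because 13·13 = 169 = 4·42 + 1 ≡ 1 (mod 42) and x^{42} = 1 for x ≠ 0 (Fermat). So φ⁻¹(25) = 25^13 mod 43.
Repeated squaring mod 43: 25^1 ≡ 25, 25^2 ≡ 25² = 625 ≡ 23, 25^4 ≡ 23² = 529 ≡ 13, 25^8 ≡ 13² = 169 ≡ 40. Since 13 = 8 + 4 + 1, 25^13 ≡ 40·13·25: 40·13 = 520 ≡ 4, then 4·25 = 100 ≡ 14. So 25^13 ≡ 14 (mod 43).
Hence φ⁻¹(25) = 14.

14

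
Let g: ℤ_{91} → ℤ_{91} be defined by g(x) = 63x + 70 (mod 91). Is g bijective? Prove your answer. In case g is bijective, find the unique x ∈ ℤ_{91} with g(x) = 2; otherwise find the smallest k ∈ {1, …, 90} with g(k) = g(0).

We have gcd(63, 91) = 7 > 1. Taking x_1 = 0 and x_2 = 13: g(0) = 70 and g(13) = 63·13 + 70 = 889 ≡ 70 (mod 91).
So g(0) = g(13) while 0 ≠ 13, thus g is not injective, hence not bijective.
Since g is not bijective, we find the least positive k with g(k) = g(0): this means 63k ≡ 0 (mod 91), i.e. 91 ∣ 63k. Since gcd(63, 91) = 7, dividing through by 7 this holds exactly when 13 ∣ 9k, and as gcd(9, 13) = 1, exactly when 13 ∣ k.
The smallest positive such k is 13.

13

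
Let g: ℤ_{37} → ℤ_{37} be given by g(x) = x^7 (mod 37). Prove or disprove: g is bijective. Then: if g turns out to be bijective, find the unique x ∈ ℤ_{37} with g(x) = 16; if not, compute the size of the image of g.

9

Since 37 is prime, the nonzero elements of ℤ_{37} form a cyclic group of order 36.
As gcd(7, 36) = 1, raising to the 7th power is a bijection on this group: if s^7 ≡ t^7 then (st^{−1})^7 = 1, and the only element of order dividing gcd(7, 36) = 1 is 1, so s = t.
With g(0) = 0 this makes g injective on all of ℤ_{37}, hence bijective (finite equal-size domain and codomain). In particular g is bijective.
Since g is bijective, we find the preimage of 16. The inverse of x ↦ x^7 on (ℤ_{37})^× is x ↦ x^31, because 7·31 = 217 = 6·36 + 1 ≡ 1 (mod 36) and x^{36} = 1 for x ≠ 0 (Fermat). So g⁻¹(16) = 16^31 mod 37.
Repeated squaring mod 37: 16^1 ≡ 16, 16^2 ≡ 16² = 256 ≡ 34, 16^4 ≡ 34² = 1156 ≡ 9, 16^8 ≡ 9² = 81 ≡ 7, 16^16 ≡ 7² = 49 ≡ 12. Since 31 = 16 + 8 + 4 + 2 + 1, 16^31 ≡ 12·7·9·34·16: 12·7 = 84 ≡ 10, then 10·9 = 90 ≡ 16, then 16·34 = 544 ≡ 26, then 26·16 = 416 ≡ 9. So 16^31 ≡ 9 (mod 37).
Hence g⁻¹(16) = 9.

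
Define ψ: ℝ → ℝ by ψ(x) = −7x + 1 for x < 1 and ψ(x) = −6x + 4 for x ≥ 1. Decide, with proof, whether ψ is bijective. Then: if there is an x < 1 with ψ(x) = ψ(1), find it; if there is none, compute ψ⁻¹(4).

Both pieces are strictly decreasing (slopes −7 and −6), so each is injective on its own interval.
The left piece maps (−∞, 1) onto (−6, ∞); the right piece maps [1, ∞) onto (−∞, −2].
These images overlap. In particular ψ(1) = −2 (right piece), and solving −7x + 1 = −2 on the left piece gives x = 3/7 < 1.
So ψ(3/7) = ψ(1) with 3/7 ≠ 1, and ψ is not injective, hence not bijective. This x = 3/7 is the requested value below 1.

3/7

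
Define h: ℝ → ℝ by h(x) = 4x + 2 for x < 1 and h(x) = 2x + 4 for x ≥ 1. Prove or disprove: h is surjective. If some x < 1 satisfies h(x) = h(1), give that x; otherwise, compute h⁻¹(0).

Both pieces are strictly increasing (slopes 4 and 2), so each is injective on its own interval.
The left piece maps (−∞, 1) onto (−∞, 6); the right piece maps [1, ∞) onto [6, ∞).
These images together cover ℝ, so h is surjective.
Because the two images are disjoint, no x < 1 has h(x) = h(1), so we compute h⁻¹(0): 0 lies in (−∞, 6), so solve 4x + 2 = 0: x = (0 − 2)/4 = −1/2.

-1/2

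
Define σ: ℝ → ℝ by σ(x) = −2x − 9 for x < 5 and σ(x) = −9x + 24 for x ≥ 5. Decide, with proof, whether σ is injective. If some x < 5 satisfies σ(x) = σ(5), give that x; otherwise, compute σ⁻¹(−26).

50/9

Both pieces are strictly decreasing (slopes −2 and −9), so each is injective on its own interval.
The left piece maps (−∞, 5) onto (−19, ∞); the right piece maps [5, ∞) onto (−∞, −21].
These images are disjoint, so no value is attained by both pieces. So σ is injective.
Because the two images are disjoint, no x < 5 has σ(x) = σ(5), so we compute σ⁻¹(−26): −26 lies in (−∞, −21], so solve −9x + 24 = −26: x = (−26 − 24)/(−9) = 50/9.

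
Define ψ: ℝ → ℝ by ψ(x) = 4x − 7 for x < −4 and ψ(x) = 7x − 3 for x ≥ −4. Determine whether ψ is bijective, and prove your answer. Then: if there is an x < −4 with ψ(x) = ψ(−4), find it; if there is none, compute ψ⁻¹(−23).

-6

Both pieces are strictly increasing (slopes 4 and 7), so each is injective on its own interval.
The left piece maps (−∞, −4) onto (−∞, −23); the right piece maps [−4, ∞) onto [−31, ∞).
These images overlap. In particular ψ(−4) = −31 (right piece), and solving 4x − 7 = −31 on the left piece gives x = −6 < −4.
So ψ(−6) = ψ(−4) with −6 ≠ −4, and ψ is not injective, hence not bijective. This x = −6 is the requested value below −4.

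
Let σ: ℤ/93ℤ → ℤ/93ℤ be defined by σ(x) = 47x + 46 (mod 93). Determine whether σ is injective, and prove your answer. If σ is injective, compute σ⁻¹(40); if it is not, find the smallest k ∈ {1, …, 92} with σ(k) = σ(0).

Recall that σ is injective if σ(u) = σ(v) implies u = v.
If σ(u) = σ(v), then 47u ≡ 47v (mod 93). Because gcd(47, 93) = 1, we may cancel 47 to get u ≡ v (mod 93).
Therefore σ is injective.
We now compute 47⁻¹ mod 93 explicitly. Euclid's algorithm: 93 = 1·47 + 46, 47 = 1·46 + 1; back-substituting gives 1 = 2·47 − 1·93, so 47⁻¹ ≡ 2 (mod 93).
Since σ is injective, we compute σ⁻¹(40): solve 47x + 46 ≡ 40 (mod 93), i.e. 47x ≡ 87 (mod 93).
Multiplying by 47⁻¹ = 2 gives x ≡ 2·87 = 174 = 1·93 + 81 ≡ 81 (mod 93).
Check: σ(81) = 47·81 + 46 = 3853 = 41·93 + 40 ≡ 40 (mod 93).

81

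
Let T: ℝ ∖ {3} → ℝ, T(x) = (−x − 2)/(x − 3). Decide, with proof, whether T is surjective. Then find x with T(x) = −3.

If T(x) = −1, cross-multiplying gives 1(−x − 2) = −1(x − 3), which simplifies to −2 = 3 — false.  So −1 has no preimage and T is not surjective.
Solving T(x) = −3: cross-multiplying gives −x − 2 = −3(x − 3), which rearranges to 2x = 11, so x = 11/2.

11/2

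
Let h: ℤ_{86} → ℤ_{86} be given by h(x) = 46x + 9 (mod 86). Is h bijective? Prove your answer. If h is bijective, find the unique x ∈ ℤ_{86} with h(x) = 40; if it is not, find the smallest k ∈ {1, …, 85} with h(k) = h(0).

Recall that injectivity means: for all a, b in the domain, h(a) = h(b) implies a = b.
We have gcd(46, 86) = 2 > 1. Taking a = 0 and b = 43: h(0) = 9 and h(43) = 46·43 + 9 = 1987 ≡ 9 (mod 86).
So h(0) = h(43) while 0 ≠ 43, therefore h is not injective, hence not bijective.
Since h is not bijective, we find the least positive k with h(k) = h(0): this means 46k ≡ 0 (mod 86), i.e. 86 ∣ 46k. Since gcd(46, 86) = 2, dividing through by 2 this holds exactly when 43 ∣ 23k, and as gcd(23, 43) = 1, exactly when 43 ∣ k.
The smallest positive such k is 43.

43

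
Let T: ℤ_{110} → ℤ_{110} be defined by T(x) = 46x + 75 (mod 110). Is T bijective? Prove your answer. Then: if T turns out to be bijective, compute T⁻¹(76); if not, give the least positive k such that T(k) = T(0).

55

Recall: T is injective if T(x_1) = T(x_2) implies x_1 = x_2.
We have gcd(46, 110) = 2 > 1. Taking x_1 = 0 and x_2 = 55: T(0) = 75 and T(55) = 46·55 + 75 = 2605 ≡ 75 (mod 110).
So T(0) = T(55) while 0 ≠ 55, therefore T is not injective, hence not bijective.
Since T is not bijective, we find the least positive k with T(k) = T(0): this means 46k ≡ 0 (mod 110), i.e. 110 ∣ 46k. Since gcd(46, 110) = 2, dividing through by 2 this holds exactly when 55 ∣ 23k, and as gcd(23, 55) = 1, exactly when 55 ∣ k.
The smallest positive such k is 55.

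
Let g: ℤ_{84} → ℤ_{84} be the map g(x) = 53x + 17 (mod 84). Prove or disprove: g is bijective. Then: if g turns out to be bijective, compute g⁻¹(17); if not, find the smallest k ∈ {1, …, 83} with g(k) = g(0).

0

Suppose g(u) = g(v) in ℤ_{84}. Then 53u + 17 ≡ 53v + 17 (mod 84), therefore 53(u − v) ≡ 0 (mod 84).
Since gcd(53, 84) = 1, 53 is invertible modulo 84, hence u − v ≡ 0 (mod 84), i.e. u = v.
We now compute 53⁻¹ mod 84 explicitly. Euclid's algorithm: 84 = 1·53 + 31, 53 = 1·31 + 22, 31 = 1·22 + 9, 22 = 2·9 + 4, 9 = 2·4 + 1; back-substituting gives 1 = 65·53 − 41·84, so 53⁻¹ ≡ 65 (mod 84).
Then y ↦ 65(y − 17) is a two-sided inverse to g, so every y ∈ ℤ_{84} has a preimage.
Thus g is bijective.
Since g is bijective, we find g⁻¹(17): we need 53x ≡ 17 − 17 ≡ 0 (mod 84). Using 53⁻¹ = 65: x ≡ 65·0 = 0, so x = 0.
Check: g(0) = 53·0 + 17 = 17 ≡ 17 (mod 84).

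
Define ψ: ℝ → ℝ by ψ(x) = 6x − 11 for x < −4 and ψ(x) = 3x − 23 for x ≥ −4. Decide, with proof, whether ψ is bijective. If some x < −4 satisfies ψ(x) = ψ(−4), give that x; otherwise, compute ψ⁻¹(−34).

Both pieces are strictly increasing (slopes 6 and 3), so each is injective on its own interval.
The left piece maps (−∞, −4) onto (−∞, −35); the right piece maps [−4, ∞) onto [−35, ∞).
Since −35 = −35, the images partition ℝ: ψ is injective and surjective, hence bijective.
Because the two images are disjoint, no x < −4 has ψ(x) = ψ(−4), so we compute ψ⁻¹(−34): −34 lies in [−35, ∞), so solve 3x − 23 = −34: x = (−34 + 23)/3 = −11/3.

-11/3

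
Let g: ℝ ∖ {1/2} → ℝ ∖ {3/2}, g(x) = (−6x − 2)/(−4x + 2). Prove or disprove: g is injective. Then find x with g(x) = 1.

-2

Suppose g(s) = g(t). Cross-multiplying: (−6s − 2)(−4t + 2) = (−6t − 2)(−4s + 2).
Expanding both sides and cancelling the symmetric terms leaves −20·(s − t) = 0. Since −20 ≠ 0, s = t. Therefore g is injective.
Solving g(x) = 1: cross-multiplying gives −6x − 2 = 1(−4x + 2), which rearranges to −2x = 4, so x = −2.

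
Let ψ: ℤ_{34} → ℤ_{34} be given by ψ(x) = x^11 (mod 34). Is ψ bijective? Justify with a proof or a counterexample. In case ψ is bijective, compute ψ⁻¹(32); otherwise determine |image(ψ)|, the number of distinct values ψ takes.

26

Computing x^11 mod 34 for each x (by repeated squaring, reducing mod 34 at every step), the values ψ(0), ψ(1), …, ψ(33) are: 0, 1, 8, 7, 30, 11, 22, 31, 2, 15, 20, 29, 6, 21, 10, 9, 16, 17, 18, 25, 24, 13, 28, 5, 14, 19, 32, 3, 12, 23, 4, 27, 26, 33.
Every element of ℤ_{34} appears exactly once in this list, so ψ is a bijection, and in particular bijective.
Since ψ is bijective, we read off the preimage of 32 from the same table: ψ(26) = 32, so ψ⁻¹(32) = 26.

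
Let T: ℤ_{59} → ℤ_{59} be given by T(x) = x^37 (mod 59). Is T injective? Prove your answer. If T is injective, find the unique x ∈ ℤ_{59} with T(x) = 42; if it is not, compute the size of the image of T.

32

Since 59 is prime, the nonzero elements of ℤ_{59} form a cyclic group of order 58.
As gcd(37, 58) = 1, raising to the 37th power is a bijection on this group: if a^37 ≡ b^37 then (ab^{−1})^37 = 1, and the only element of order dividing gcd(37, 58) = 1 is 1, so a = b.
With T(0) = 0 this makes T injective on all of ℤ_{59}, hence bijective (finite equal-size domain and codomain). In particular T is injective.
Since T is injective, we find the preimage of 42. The inverse of x ↦ x^37 on (ℤ_{59})^× is x ↦ x^11, because 37·11 = 407 = 7·58 + 1 ≡ 1 (mod 58) and x^{58} = 1 for x ≠ 0 (Fermat). So T⁻¹(42) = 42^11 mod 59.
Repeated squaring mod 59: 42^1 ≡ 42, 42^2 ≡ 42² = 1764 ≡ 53, 42^4 ≡ 53² = 2809 ≡ 36, 42^8 ≡ 36² = 1296 ≡ 57. Since 11 = 8 + 2 + 1, 42^11 ≡ 57·53·42: 57·53 = 3021 ≡ 12, then 12·42 = 504 ≡ 32. So 42^11 ≡ 32 (mod 59).
Hence T⁻¹(42) = 32.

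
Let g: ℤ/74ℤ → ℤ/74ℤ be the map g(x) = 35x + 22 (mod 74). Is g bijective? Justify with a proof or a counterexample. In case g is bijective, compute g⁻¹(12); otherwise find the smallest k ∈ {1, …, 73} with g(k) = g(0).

Suppose g(u) = g(v) in ℤ/74ℤ. Then 35u + 22 ≡ 35v + 22 (mod 74), therefore 35(u − v) ≡ 0 (mod 74).
Since gcd(35, 74) = 1, 35 is invertible modulo 74, hence u − v ≡ 0 (mod 74), i.e. u = v.
We now compute 35⁻¹ mod 74 explicitly. Euclid's algorithm: 74 = 2·35 + 4, 35 = 8·4 + 3, 4 = 1·3 + 1; back-substituting gives 1 = 55·35 − 26·74, so 35⁻¹ ≡ 55 (mod 74).
Then y ↦ 55(y − 22) is a two-sided inverse to g, so every y ∈ ℤ/74ℤ has a preimage.
So g is bijective.
Since g is bijective, we find g⁻¹(12): we need 35x ≡ 12 − 22 ≡ 64 (mod 74). Using 35⁻¹ = 55: x ≡ 55·64 = 3520 = 47·74 + 42, so x = 42.
Check: g(42) = 35·42 + 22 = 1492 = 20·74 + 12 ≡ 12 (mod 74).

42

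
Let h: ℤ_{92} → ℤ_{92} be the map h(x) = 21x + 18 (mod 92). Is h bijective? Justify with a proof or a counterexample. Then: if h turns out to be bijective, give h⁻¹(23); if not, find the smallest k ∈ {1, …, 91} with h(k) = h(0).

9

By definition, h is injective when h(a) = h(b) forces a = b.
If h(a) = h(b), then 21a ≡ 21b (mod 92). Because gcd(21, 92) = 1, we may cancel 21 to get a ≡ b (mod 92).
We now compute 21⁻¹ mod 92 explicitly. Euclid's algorithm: 92 = 4·21 + 8, 21 = 2·8 + 5, 8 = 1·5 + 3, 5 = 1·3 + 2, 3 = 1·2 + 1; back-substituting gives 1 = 57·21 − 13·92, so 21⁻¹ ≡ 57 (mod 92).
For any y ∈ ℤ_{92}, x = 57(y − 18) mod 92 satisfies h(x) = 21·57(y − 18) + 18 ≡ y (since 21·57 ≡ 1 mod 92). So every y has a preimage.
Therefore h is bijective.
Since h is bijective, we find h⁻¹(23): we need 21x ≡ 23 − 18 ≡ 5 (mod 92). Using 21⁻¹ = 57: x ≡ 57·5 = 285 = 3·92 + 9, so x = 9.
Check: h(9) = 21·9 + 18 = 207 = 2·92 + 23 ≡ 23 (mod 92).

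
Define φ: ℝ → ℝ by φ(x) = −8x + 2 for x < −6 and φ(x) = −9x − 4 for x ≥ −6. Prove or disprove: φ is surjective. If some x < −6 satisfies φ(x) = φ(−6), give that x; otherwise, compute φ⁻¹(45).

-49/9

Both pieces are strictly decreasing (slopes −8 and −9), so each is injective on its own interval.
The left piece maps (−∞, −6) onto (50, ∞); the right piece maps [−6, ∞) onto (−∞, 50].
These images together cover ℝ, so φ is surjective.
Because the two images are disjoint, no x < −6 has φ(x) = φ(−6), so we compute φ⁻¹(45): 45 lies in (−∞, 50], so solve −9x − 4 = 45: x = (45 + 4)/(−9) = −49/9.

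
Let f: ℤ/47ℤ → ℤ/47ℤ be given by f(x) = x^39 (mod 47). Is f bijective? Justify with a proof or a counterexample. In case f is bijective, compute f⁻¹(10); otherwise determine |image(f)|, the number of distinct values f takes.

38

Since 47 is prime, the nonzero elements of ℤ/47ℤ form a cyclic group of order 46.
As gcd(39, 46) = 1, raising to the 39th power is a bijection on this group: if x_1^39 ≡ x_2^39 then (x_1x_2^{−1})^39 = 1, and the only element of order dividing gcd(39, 46) = 1 is 1, so x_1 = x_2.
With f(0) = 0 this makes f injective on all of ℤ/47ℤ, hence bijective (finite equal-size domain and codomain). In particular f is bijective.
Since f is bijective, we find the preimage of 10. The inverse of x ↦ x^39 on (ℤ/47ℤ)^× is x ↦ x^13, because 39·13 = 507 = 11·46 + 1 ≡ 1 (mod 46) and x^{46} = 1 for x ≠ 0 (Fermat). So f⁻¹(10) = 10^13 mod 47.
Repeated squaring mod 47: 10^1 ≡ 10, 10^2 ≡ 10² = 100 ≡ 6, 10^4 ≡ 6² = 36, 10^8 ≡ 36² = 1296 ≡ 27. Since 13 = 8 + 4 + 1, 10^13 ≡ 27·36·10: 27·36 = 972 ≡ 32, then 32·10 = 320 ≡ 38. So 10^13 ≡ 38 (mod 47).
Hence f⁻¹(10) = 38.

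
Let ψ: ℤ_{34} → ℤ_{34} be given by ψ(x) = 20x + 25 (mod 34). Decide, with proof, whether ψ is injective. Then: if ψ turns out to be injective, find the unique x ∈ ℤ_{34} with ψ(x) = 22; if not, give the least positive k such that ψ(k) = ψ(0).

17

We have gcd(20, 34) = 2 > 1. Taking s = 0 and t = 17: ψ(0) = 25 and ψ(17) = 20·17 + 25 = 365 ≡ 25 (mod 34).
So ψ(0) = ψ(17) while 0 ≠ 17, hence ψ is not injective.
Since ψ is not injective, we find the least positive k with ψ(k) = ψ(0): this means 20k ≡ 0 (mod 34), i.e. 34 ∣ 20k. Since gcd(20, 34) = 2, dividing through by 2 this holds exactly when 17 ∣ 10k, and as gcd(10, 17) = 1, exactly when 17 ∣ k.
The smallest positive such k is 17.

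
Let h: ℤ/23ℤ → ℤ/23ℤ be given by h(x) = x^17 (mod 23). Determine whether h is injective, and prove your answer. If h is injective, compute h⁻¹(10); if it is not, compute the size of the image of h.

Since 23 is prime, the nonzero elements of ℤ/23ℤ form a cyclic group of order 22.
As gcd(17, 22) = 1, raising to the 17th power is a bijection on this group: if x_1^17 ≡ x_2^17 then (x_1x_2^{−1})^17 = 1, and the only element of order dividing gcd(17, 22) = 1 is 1, so x_1 = x_2.
With h(0) = 0 this makes h injective on all of ℤ/23ℤ, hence bijective (finite equal-size domain and codomain). In particular h is injective.
Since h is injective, we find the preimage of 10. The inverse of x ↦ x^17 on (ℤ/23ℤ)^× is x ↦ x^13, because 17·13 = 221 = 10·22 + 1 ≡ 1 (mod 22) and x^{22} = 1 for x ≠ 0 (Fermat). So h⁻¹(10) = 10^13 mod 23.
Repeated squaring mod 23: 10^1 ≡ 10, 10^2 ≡ 10² = 100 ≡ 8, 10^4 ≡ 8² = 64 ≡ 18, 10^8 ≡ 18² = 324 ≡ 2. Since 13 = 8 + 4 + 1, 10^13 ≡ 2·18·10: 2·18 = 36 ≡ 13, then 13·10 = 130 ≡ 15. So 10^13 ≡ 15 (mod 23).
Hence h⁻¹(10) = 15.

15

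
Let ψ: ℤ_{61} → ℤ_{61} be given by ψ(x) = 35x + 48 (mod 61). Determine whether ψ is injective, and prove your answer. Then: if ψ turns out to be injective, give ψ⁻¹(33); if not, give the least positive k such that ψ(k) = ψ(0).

Recall: ψ is injective if ψ(a) = ψ(b) implies a = b.
Suppose ψ(a) = ψ(b) in ℤ_{61}. Then 35a + 48 ≡ 35b + 48 (mod 61), thus 35(a − b) ≡ 0 (mod 61).
Since gcd(35, 61) = 1, 35 is invertible modulo 61, therefore a − b ≡ 0 (mod 61), i.e. a = b.
Therefore ψ is injective.
We now compute 35⁻¹ mod 61 explicitly. Euclid's algorithm: 61 = 1·35 + 26, 35 = 1·26 + 9, 26 = 2·9 + 8, 9 = 1·8 + 1; back-substituting gives 1 = 7·35 − 4·61, so 35⁻¹ ≡ 7 (mod 61).
Since ψ is injective, we compute ψ⁻¹(33): solve 35x + 48 ≡ 33 (mod 61), i.e. 35x ≡ 46 (mod 61).
Multiplying by 35⁻¹ = 7 gives x ≡ 7·46 = 322 = 5·61 + 17 ≡ 17 (mod 61).
Check: ψ(17) = 35·17 + 48 = 643 = 10·61 + 33 ≡ 33 (mod 61).

17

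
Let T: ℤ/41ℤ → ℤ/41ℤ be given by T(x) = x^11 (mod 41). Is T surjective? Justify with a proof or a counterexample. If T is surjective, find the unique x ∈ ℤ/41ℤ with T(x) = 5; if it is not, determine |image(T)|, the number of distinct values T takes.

36

Since 41 is prime, the nonzero elements of ℤ/41ℤ form a cyclic group of order 40.
As gcd(11, 40) = 1, raising to the 11th power is a bijection on this group: if a^11 ≡ b^11 then (ab^{−1})^11 = 1, and the only element of order dividing gcd(11, 40) = 1 is 1, so a = b.
With T(0) = 0 this makes T injective on all of ℤ/41ℤ, hence bijective (finite equal-size domain and codomain). In particular T is surjective.
Since T is surjective, we find the preimage of 5. The inverse of x ↦ x^11 on (ℤ/41ℤ)^× is x ↦ x^11, because 11·11 = 121 = 3·40 + 1 ≡ 1 (mod 40) and x^{40} = 1 for x ≠ 0 (Fermat). So T⁻¹(5) = 5^11 mod 41.
Repeated squaring mod 41: 5^1 ≡ 5, 5^2 ≡ 5² = 25, 5^4 ≡ 25² = 625 ≡ 10, 5^8 ≡ 10² = 100 ≡ 18. Since 11 = 8 + 2 + 1, 5^11 ≡ 18·25·5: 18·25 = 450 ≡ 40, then 40·5 = 200 ≡ 36. So 5^11 ≡ 36 (mod 41).
Hence T⁻¹(5) = 36.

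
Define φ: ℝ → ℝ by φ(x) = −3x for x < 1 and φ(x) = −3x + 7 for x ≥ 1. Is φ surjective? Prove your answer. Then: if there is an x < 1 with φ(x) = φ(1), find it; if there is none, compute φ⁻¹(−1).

Both pieces are strictly decreasing (slopes −3 and −3), so each is injective on its own interval.
The left piece maps (−∞, 1) onto (−3, ∞); the right piece maps [1, ∞) onto (−∞, 4].
The union (−3, ∞) ∪ (−∞, 4] covers ℝ, so φ is surjective.
For the follow-up: the images overlap, so an x < 1 with φ(x) = φ(1) exists. φ(1) = 4; solving −3x = 4 for x < 1 gives x = (4 − 0)/(−3) = −4/3.

-4/3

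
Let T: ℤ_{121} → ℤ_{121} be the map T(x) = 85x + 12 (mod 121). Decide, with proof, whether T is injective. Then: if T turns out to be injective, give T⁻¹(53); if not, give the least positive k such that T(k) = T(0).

Suppose T(u) = T(v) in ℤ_{121}. Then 85u + 12 ≡ 85v + 12 (mod 121), hence 85(u − v) ≡ 0 (mod 121).
Since gcd(85, 121) = 1, 85 is invertible modulo 121, therefore u − v ≡ 0 (mod 121), i.e. u = v.
Hence T is injective.
We now compute 85⁻¹ mod 121 explicitly. Euclid's algorithm: 121 = 1·85 + 36, 85 = 2·36 + 13, 36 = 2·13 + 10, 13 = 1·10 + 3, 10 = 3·3 + 1; back-substituting gives 1 = 84·85 − 59·121, so 85⁻¹ ≡ 84 (mod 121).
Since T is injective, we compute T⁻¹(53): solve 85x + 12 ≡ 53 (mod 121), i.e. 85x ≡ 41 (mod 121).
Multiplying by 85⁻¹ = 84 gives x ≡ 84·41 = 3444 = 28·121 + 56 ≡ 56 (mod 121).
Check: T(56) = 85·56 + 12 = 4772 = 39·121 + 53 ≡ 53 (mod 121).

56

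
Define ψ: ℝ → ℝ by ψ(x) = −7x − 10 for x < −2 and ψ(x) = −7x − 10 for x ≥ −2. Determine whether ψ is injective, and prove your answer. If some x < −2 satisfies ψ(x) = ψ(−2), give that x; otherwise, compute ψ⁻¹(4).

Both pieces are strictly decreasing (slopes −7 and −7), so each is injective on its own interval.
The left piece maps (−∞, −2) onto (4, ∞); the right piece maps [−2, ∞) onto (−∞, 4].
These images are disjoint, so no value is attained by both pieces. Therefore ψ is injective.
Because the two images are disjoint, no x < −2 has ψ(x) = ψ(−2), so we compute ψ⁻¹(4): 4 lies in (−∞, 4], so solve −7x − 10 = 4: x = (4 + 10)/(−7) = −2.

-2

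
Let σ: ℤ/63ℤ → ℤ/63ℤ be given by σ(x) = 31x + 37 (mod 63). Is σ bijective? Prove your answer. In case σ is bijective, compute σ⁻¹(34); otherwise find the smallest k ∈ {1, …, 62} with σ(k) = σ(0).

If σ(u) = σ(v), then 31u ≡ 31v (mod 63). Because gcd(31, 63) = 1, we may cancel 31 to get u ≡ v (mod 63).
We now compute 31⁻¹ mod 63 explicitly. Euclid's algorithm: 63 = 2·31 + 1; back-substituting gives 1 = 61·31 − 30·63, so 31⁻¹ ≡ 61 (mod 63).
Then y ↦ 61(y − 37) is a two-sided inverse to σ, so every y ∈ ℤ/63ℤ has a preimage.
Therefore σ is bijective.
Since σ is bijective, we compute σ⁻¹(34): solve 31x + 37 ≡ 34 (mod 63), i.e. 31x ≡ 60 (mod 63).
Multiplying by 31⁻¹ = 61 gives x ≡ 61·60 = 3660 = 58·63 + 6 ≡ 6 (mod 63).
Check: σ(6) = 31·6 + 37 = 223 = 3·63 + 34 ≡ 34 (mod 63).

6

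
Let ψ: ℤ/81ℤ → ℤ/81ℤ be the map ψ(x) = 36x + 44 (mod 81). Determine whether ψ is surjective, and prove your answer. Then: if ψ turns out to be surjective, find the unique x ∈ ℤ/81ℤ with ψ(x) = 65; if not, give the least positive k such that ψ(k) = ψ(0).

Since gcd(36, 81) = 9, we have 36x ≡ 0 (mod 9) for all x, so ψ(x) ≡ 8 (mod 9).
But 0 ≢ 8 (mod 9), so 0 ∈ ℤ/81ℤ has no preimage. Thus ψ is not surjective.
Since ψ is not surjective, we find the least positive k with ψ(k) = ψ(0): this means 36k ≡ 0 (mod 81), i.e. 81 ∣ 36k. Since gcd(36, 81) = 9, dividing through by 9 this holds exactly when 9 ∣ 4k, and as gcd(4, 9) = 1, exactly when 9 ∣ k.
The smallest positive such k is 9.

9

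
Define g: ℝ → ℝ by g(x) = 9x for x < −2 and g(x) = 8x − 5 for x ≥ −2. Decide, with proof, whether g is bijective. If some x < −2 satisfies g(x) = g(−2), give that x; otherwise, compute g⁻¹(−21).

Both pieces are strictly increasing (slopes 9 and 8), so each is injective on its own interval.
The left piece maps (−∞, −2) onto (−∞, −18); the right piece maps [−2, ∞) onto [−21, ∞).
These images overlap. In particular g(−2) = −21 (right piece), and solving 9x = −21 on the left piece gives x = −7/3 < −2.
So g(−7/3) = g(−2) with −7/3 ≠ −2, and g is not injective, hence not bijective. This x = −7/3 is the requested value below −2.

-7/3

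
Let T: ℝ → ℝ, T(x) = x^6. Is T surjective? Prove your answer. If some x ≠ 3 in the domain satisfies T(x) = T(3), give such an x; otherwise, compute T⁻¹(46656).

-3

Since 6 is even, x^6 ≥ 0 for all x ∈ ℝ, so −1 ∈ ℝ has no preimage. So T is not surjective.
For the follow-up, such an x exists: taking x = −3 ∈ ℝ gives T(−3) = 729 = T(3) with −3 ≠ 3.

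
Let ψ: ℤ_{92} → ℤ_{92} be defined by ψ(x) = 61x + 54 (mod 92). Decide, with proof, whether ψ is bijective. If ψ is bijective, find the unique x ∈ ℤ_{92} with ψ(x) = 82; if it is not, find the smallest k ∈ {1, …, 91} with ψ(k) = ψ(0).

8

If ψ(a) = ψ(b), then 61a ≡ 61b (mod 92). Because gcd(61, 92) = 1, we may cancel 61 to get a ≡ b (mod 92).
We now compute 61⁻¹ mod 92 explicitly. Euclid's algorithm: 92 = 1·61 + 31, 61 = 1·31 + 30, 31 = 1·30 + 1; back-substituting gives 1 = 89·61 − 59·92, so 61⁻¹ ≡ 89 (mod 92).
For any y ∈ ℤ_{92}, x = 89(y − 54) mod 92 satisfies ψ(x) = 61·89(y − 54) + 54 ≡ y (since 61·89 ≡ 1 mod 92). So every y has a preimage.
Hence ψ is bijective.
Since ψ is bijective, we find ψ⁻¹(82): we need 61x ≡ 82 − 54 ≡ 28 (mod 92). Using 61⁻¹ = 89: x ≡ 89·28 = 2492 = 27·92 + 8, so x = 8.
Check: ψ(8) = 61·8 + 54 = 542 = 5·92 + 82 ≡ 82 (mod 92).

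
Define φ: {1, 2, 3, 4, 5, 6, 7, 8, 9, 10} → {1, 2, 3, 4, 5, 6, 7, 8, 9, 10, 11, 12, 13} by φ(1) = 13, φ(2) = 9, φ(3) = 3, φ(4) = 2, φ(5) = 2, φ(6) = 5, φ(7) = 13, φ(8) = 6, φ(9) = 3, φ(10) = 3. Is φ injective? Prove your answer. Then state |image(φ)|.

φ(4) = 2 = φ(5) with 4 ≠ 5, so φ is not injective.
The image of φ is {2, 3, 5, 6, 9, 13}, which has 6 elements.

6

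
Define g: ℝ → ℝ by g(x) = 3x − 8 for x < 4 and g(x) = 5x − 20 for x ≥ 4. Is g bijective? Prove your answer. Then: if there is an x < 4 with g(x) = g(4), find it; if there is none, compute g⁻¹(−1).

Both pieces are strictly increasing (slopes 3 and 5), so each is injective on its own interval.
The left piece maps (−∞, 4) onto (−∞, 4); the right piece maps [4, ∞) onto [0, ∞).
These images overlap. In particular g(4) = 0 (right piece), and solving 3x − 8 = 0 on the left piece gives x = 8/3 < 4.
So g(8/3) = g(4) with 8/3 ≠ 4, and g is not injective, hence not bijective. This x = 8/3 is the requested value below 4.

8/3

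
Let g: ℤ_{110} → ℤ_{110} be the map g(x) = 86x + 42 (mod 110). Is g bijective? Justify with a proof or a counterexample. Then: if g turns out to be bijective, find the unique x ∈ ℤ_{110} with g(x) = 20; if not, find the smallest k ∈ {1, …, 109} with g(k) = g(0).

Recall: injectivity means: for all x_1, x_2 in the domain, g(x_1) = g(x_2) implies x_1 = x_2.
We have gcd(86, 110) = 2 > 1. Taking x_1 = 0 and x_2 = 55: g(0) = 42 and g(55) = 86·55 + 42 = 4772 ≡ 42 (mod 110).
So g(0) = g(55) while 0 ≠ 55, so g is not injective, hence not bijective.
Since g is not bijective, we find the least positive k with g(k) = g(0): this means 86k ≡ 0 (mod 110), i.e. 110 ∣ 86k. Since gcd(86, 110) = 2, dividing through by 2 this holds exactly when 55 ∣ 43k, and as gcd(43, 55) = 1, exactly when 55 ∣ k.
The smallest positive such k is 55.

55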